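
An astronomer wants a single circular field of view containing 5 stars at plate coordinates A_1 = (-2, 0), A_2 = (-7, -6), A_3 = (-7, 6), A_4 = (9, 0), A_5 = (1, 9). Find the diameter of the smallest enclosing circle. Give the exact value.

By Welzl's lemma the MEC is supported by two points (diametrically opposite) or three points (on a circumcircle).
The minimum enclosing circle is determined by three boundary points: A_2, A_3, A_4.
Their circumcentre is (-0.125, 0) with r² = 83.265625.
The farthest remaining point A_5 is at distance² 82.265625 ≤ 83.265625.
Diameter = 2r = 2√(83.265625) = 18.25.

18.25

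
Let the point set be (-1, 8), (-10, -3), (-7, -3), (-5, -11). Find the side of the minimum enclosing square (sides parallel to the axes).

19

The bounding box has width 9 and height 19.
An axis-aligned square enclosing the set must have side ≥ max(width, height).
So the minimum side is max(9, 19) = 19.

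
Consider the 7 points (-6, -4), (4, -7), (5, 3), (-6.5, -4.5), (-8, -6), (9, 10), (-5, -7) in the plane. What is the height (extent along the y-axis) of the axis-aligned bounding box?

17

max y = 10, min y = -7, so height = 17.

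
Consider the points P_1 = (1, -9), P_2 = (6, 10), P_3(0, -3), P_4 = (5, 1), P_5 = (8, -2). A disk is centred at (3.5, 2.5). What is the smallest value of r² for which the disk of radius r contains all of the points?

138.5

The required radius is the distance from (3.5, 2.5) to the farthest point.
Squared distances: 138.5, 62.5, 42.5, 4.5, 40.5.
Maximum is 138.5, attained at P_1.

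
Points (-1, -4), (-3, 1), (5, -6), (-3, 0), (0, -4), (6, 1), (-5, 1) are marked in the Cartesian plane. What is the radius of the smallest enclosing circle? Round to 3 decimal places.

6.165

A smallest enclosing disk is always determined by at most three of the input points on its boundary.
The minimum enclosing circle is determined by three boundary points: (5, -6), (6, 1), (-5, 1).
Their circumcentre is (0.5, -25/14) with r² = 3725/98.
The farthest remaining point (-3, 1) is at distance² 1961/98 ≤ 3725/98.
r = √(3725/98) ≈ 6.165.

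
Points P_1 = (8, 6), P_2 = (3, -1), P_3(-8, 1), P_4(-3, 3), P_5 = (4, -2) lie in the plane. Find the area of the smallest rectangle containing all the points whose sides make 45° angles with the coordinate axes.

157.5

In coordinates u = x + y, v = x − y the rectangle is axis-aligned; the map (x,y)→(u,v) scales areas by 2.
u-values: 14, 2, -7, 0, 2; range = 14 − (-7) = 21.
v-values: 2, 4, -9, -6, 6; range = 6 − (-9) = 15.
Area = (21 × 15) / 2 = 157.5.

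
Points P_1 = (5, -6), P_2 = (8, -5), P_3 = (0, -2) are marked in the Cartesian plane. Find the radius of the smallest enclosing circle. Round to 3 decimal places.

Side lengths²: P_1P_2² = 10, P_1P_3² = 41, P_2P_3² = 73.
Since P_2P_3² = 73 ≥ 41 + 10 = 51, the angle opposite P_2P_3 is not acute, so the smallest enclosing circle has P_2P_3 as diameter.
Centre = midpoint of P_2P_3 = (4, -3.5), r² = 73/4 = 18.25.
r = √(18.25) ≈ 4.272.

4.272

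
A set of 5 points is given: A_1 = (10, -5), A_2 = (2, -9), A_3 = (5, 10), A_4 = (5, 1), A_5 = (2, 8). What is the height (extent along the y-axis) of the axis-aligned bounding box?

19

max y = 10, min y = -9, so height = 19.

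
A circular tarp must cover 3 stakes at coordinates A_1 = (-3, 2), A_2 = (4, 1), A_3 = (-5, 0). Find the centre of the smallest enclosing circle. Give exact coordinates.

Side lengths²: A_1A_2² = 50, A_1A_3² = 8, A_2A_3² = 82.
Since A_2A_3² = 82 ≥ 50 + 8 = 58, the angle opposite A_2A_3 is not acute, so the smallest enclosing circle has A_2A_3 as diameter.
Centre = midpoint of A_2A_3 = (-0.5, 0.5), r² = 82/4 = 20.5.
Centre = (-0.5, 0.5).

(-0.5, 0.5)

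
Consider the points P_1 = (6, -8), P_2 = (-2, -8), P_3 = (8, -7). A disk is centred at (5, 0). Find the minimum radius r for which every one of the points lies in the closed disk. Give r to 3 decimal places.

10.630

The required radius is the distance from (5, 0) to the farthest point.
Squared distances: 65, 113, 58.
Maximum is 113, attained at P_2.
r = √113 ≈ 10.630.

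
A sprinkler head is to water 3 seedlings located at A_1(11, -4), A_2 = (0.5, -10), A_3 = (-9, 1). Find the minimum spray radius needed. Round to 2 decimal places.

Side lengths²: A_1A_2² = 146.25, A_1A_3² = 425, A_2A_3² = 211.25.
Since A_1A_3² = 425 ≥ 211.25 + 146.25 = 357.5, the angle opposite A_1A_3 is not acute, so the smallest enclosing circle has A_1A_3 as diameter.
Centre = midpoint of A_1A_3 = (1, -1.5), r² = 425/4 = 106.25.
r = √(106.25) ≈ 10.31.

10.31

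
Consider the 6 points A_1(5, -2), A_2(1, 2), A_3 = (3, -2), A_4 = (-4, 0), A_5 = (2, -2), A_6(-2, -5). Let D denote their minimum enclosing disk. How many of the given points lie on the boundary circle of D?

A smallest enclosing disk is always determined by at most three of the input points on its boundary.
The minimum enclosing circle is determined by three boundary points: A_1, A_4, A_6.
Their circumcentre is (39/82, -91/82) with r² = 71485/3362.
The farthest remaining point A_2 is at distance² 33437/3362 ≤ 71485/3362.
The points at distance exactly r from the centre are A_1, A_4, A_6 — 3 points.

3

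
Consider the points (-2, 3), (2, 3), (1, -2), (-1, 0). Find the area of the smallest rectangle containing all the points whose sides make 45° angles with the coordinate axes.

24

In coordinates u = x + y, v = x − y the rectangle is axis-aligned; the map (x,y)→(u,v) scales areas by 2.
u-values: 1, 5, -1, -1; range = 5 − (-1) = 6.
v-values: -5, -1, 3, -1; range = 3 − (-5) = 8.
Area = (6 × 8) / 2 = 24.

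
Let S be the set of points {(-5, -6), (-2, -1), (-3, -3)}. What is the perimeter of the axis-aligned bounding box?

Width = max x − min x = -2 − (-5) = 3.
Height = max y − min y = -1 − (-6) = 5.
Perimeter = 2(3 + 5) = 16.

16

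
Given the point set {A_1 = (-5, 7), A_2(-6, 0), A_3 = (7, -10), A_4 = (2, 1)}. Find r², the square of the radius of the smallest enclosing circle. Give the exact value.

108.25

By Welzl's lemma the MEC is supported by two points (diametrically opposite) or three points (on a circumcircle).
The farthest pair is A_1–A_3 with squared distance 433. The circle on this segment as diameter has centre (1, -1.5) and r² = 433/4 = 108.25.
Check A_2: distance² to centre = 51.25 ≤ 108.25, so it lies inside.
All remaining points lie in this disk, and no smaller disk contains both endpoints, so this is the minimum enclosing circle.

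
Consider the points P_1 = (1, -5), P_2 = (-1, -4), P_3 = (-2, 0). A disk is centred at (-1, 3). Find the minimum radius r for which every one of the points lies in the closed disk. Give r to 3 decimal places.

The required radius is the distance from (-1, 3) to the farthest point.
Squared distances: 68, 49, 10.
Maximum is 68, attained at P_1.
r = √68 ≈ 8.246.

8.246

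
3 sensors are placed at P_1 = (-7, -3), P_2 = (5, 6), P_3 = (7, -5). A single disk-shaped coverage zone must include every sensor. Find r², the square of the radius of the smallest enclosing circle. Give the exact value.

Side lengths²: P_1P_2² = 225, P_1P_3² = 200, P_2P_3² = 125.
Since P_1P_2² = 225 < 200 + 125 = 325, the triangle is acute, so the smallest enclosing circle is the circumcircle.
Circumcentre = (0.5, -0.5), r² = 62.5.

62.5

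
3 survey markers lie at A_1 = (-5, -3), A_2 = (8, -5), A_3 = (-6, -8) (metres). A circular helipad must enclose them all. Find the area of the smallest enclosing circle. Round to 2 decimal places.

161.01

Side lengths²: A_1A_2² = 173, A_1A_3² = 26, A_2A_3² = 205.
Since A_2A_3² = 205 ≥ 173 + 26 = 199, the angle opposite A_2A_3 is not acute, so the smallest enclosing circle has A_2A_3 as diameter.
Centre = midpoint of A_2A_3 = (1, -6.5), r² = 205/4 = 51.25.
Area = π·r² = π·51.25 ≈ 161.01.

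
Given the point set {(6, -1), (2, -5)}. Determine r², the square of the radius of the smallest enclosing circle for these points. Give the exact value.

8

The smallest circle enclosing two points has them as diameter endpoints.
Centre = midpoint = (4, -3); r² = |(6, -1)−(2, -5)|²/4 = 32/4 = 8.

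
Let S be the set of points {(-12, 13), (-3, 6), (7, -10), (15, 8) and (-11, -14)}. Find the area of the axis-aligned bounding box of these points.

729

x ranges over [-12, 15], width 27.
y ranges over [-14, 13], height 27.
Area = 27 × 27 = 729.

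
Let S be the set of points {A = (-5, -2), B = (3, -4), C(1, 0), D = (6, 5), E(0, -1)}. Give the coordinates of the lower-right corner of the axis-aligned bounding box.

(6, -4)

x-range [-5, 6], y-range [-4, 5].
The lower-right corner is (6, -4).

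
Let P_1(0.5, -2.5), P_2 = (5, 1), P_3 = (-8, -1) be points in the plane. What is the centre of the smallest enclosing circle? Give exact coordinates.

(-1.5, 0)

Side lengths²: P_1P_2² = 32.5, P_1P_3² = 74.5, P_2P_3² = 173.
Since P_2P_3² = 173 ≥ 74.5 + 32.5 = 107, the angle opposite P_2P_3 is not acute, so the smallest enclosing circle has P_2P_3 as diameter.
Centre = midpoint of P_2P_3 = (-1.5, 0), r² = 173/4 = 43.25.
Centre = (-1.5, 0).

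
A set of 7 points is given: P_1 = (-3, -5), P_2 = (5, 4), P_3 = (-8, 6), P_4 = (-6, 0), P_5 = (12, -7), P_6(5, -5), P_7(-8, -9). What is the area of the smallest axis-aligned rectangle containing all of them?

x ranges over [-8, 12], width 20.
y ranges over [-9, 6], height 15.
Area = 20 × 15 = 300.

300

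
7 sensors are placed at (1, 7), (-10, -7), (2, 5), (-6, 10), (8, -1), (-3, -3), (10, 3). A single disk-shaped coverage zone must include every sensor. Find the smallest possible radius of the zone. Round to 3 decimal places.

11.367

The minimum enclosing circle is determined by three boundary points: (-10, -7), (-6, 10), (10, 3).
Their circumcentre is (-11/12, -1/6) with r² = 18605/144.
The farthest remaining point (8, -1) is at distance² 11549/144 ≤ 18605/144.
r = √(18605/144) ≈ 11.367.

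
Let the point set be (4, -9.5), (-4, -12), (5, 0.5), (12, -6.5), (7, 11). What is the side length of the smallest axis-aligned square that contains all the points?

23

The bounding box has width 16 and height 23.
An axis-aligned square enclosing the set must have side ≥ max(width, height).
So the minimum side is max(16, 23) = 23.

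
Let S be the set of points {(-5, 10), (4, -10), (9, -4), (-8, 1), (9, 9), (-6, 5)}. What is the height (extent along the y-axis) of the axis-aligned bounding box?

max y = 10, min y = -10, so height = 20.

20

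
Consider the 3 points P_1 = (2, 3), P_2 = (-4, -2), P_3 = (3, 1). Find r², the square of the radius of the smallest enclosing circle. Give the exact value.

Side lengths²: P_1P_2² = 61, P_1P_3² = 5, P_2P_3² = 58.
Since P_1P_2² = 61 < 58 + 5 = 63, the triangle is acute, so the smallest enclosing circle is the circumcircle.
Circumcentre = (-29/34, 11/34), r² = 8845/578.

8845/578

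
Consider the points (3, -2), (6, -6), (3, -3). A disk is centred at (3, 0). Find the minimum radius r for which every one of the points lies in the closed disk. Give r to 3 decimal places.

6.708

The required radius is the distance from (3, 0) to the farthest point.
Squared distances: 4, 45, 9.
Maximum is 45, attained at (6, -6).
r = √45 ≈ 6.708.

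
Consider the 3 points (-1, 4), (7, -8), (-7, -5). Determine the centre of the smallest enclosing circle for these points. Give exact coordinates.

Call the three points A, B, C in the order given.
Side lengths²: AB² = 208, AC² = 117, BC² = 205.
Since AB² = 208 < 205 + 117 = 322, the triangle is acute, so the smallest enclosing circle is the circumcircle.
Circumcentre = (0.625, -43/12), r² = 34645/576.
Centre = (0.625, -43/12).

(0.625, -43/12)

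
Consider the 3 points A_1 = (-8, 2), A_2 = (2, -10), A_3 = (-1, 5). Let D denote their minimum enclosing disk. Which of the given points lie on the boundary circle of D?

Side lengths²: A_1A_2² = 244, A_1A_3² = 58, A_2A_3² = 234.
Since A_1A_2² = 244 < 234 + 58 = 292, the triangle is acute, so the smallest enclosing circle is the circumcircle.
Circumcentre = (-33/19, -56/19), r² = 22997/361.
The points at distance exactly r from the centre are A_1, A_2, A_3 — 3 points.

A_1, A_2, A_3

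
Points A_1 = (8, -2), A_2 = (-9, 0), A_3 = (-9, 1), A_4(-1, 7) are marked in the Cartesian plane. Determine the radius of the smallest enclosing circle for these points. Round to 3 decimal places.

8.631

By Welzl's lemma the MEC is supported by two points (diametrically opposite) or three points (on a circumcircle).
The farthest pair is A_1–A_3 with squared distance 298. The circle on this segment as diameter has centre (-0.5, -0.5) and r² = 298/4 = 74.5.
Check A_2: distance² to centre = 72.5 ≤ 74.5, so it lies inside.
All remaining points lie in this disk, and no smaller disk contains both endpoints, so this is the minimum enclosing circle.
r = √(74.5) ≈ 8.631.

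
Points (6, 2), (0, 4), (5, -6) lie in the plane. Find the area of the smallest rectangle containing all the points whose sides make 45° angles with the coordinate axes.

67.5

In coordinates u = x + y, v = x − y the rectangle is axis-aligned; the map (x,y)→(u,v) scales areas by 2.
u-values: 8, 4, -1; range = 8 − (-1) = 9.
v-values: 4, -4, 11; range = 11 − (-4) = 15.
Area = (9 × 15) / 2 = 67.5.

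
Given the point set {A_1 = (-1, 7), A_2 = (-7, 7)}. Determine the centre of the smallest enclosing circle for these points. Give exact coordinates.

The smallest circle enclosing two points has them as diameter endpoints.
Centre = midpoint = (-4, 7); r² = |A_1A_2|²/4 = 36/4 = 9.
Centre = (-4, 7).

(-4, 7)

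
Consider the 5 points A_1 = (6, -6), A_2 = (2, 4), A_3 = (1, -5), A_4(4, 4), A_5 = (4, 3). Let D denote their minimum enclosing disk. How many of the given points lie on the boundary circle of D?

The minimum enclosing circle of a finite set is fixed by two of the points (as a diameter) or three (as a circumcircle).
The farthest pair is A_1–A_2 with squared distance 116. The circle on this segment as diameter has centre (4, -1) and r² = 116/4 = 29.
Check A_3: distance² to centre = 25 ≤ 29, so it lies inside.
All remaining points lie in this disk, and no smaller disk contains both endpoints, so this is the minimum enclosing circle.
The points at distance exactly r from the centre are A_1, A_2 — 2 points.

2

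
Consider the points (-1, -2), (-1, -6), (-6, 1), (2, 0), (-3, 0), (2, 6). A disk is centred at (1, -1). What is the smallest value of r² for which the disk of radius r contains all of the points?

53

The required radius is the distance from (1, -1) to the farthest point.
Squared distances: 5, 29, 53, 2, 17, 50.
Maximum is 53, attained at (-6, 1).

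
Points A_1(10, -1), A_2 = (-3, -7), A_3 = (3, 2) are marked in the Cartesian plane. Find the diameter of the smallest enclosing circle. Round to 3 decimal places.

14.318

Side lengths²: A_1A_2² = 205, A_1A_3² = 58, A_2A_3² = 117.
Since A_1A_2² = 205 ≥ 117 + 58 = 175, the angle opposite A_1A_2 is not acute, so the smallest enclosing circle has A_1A_2 as diameter.
Centre = midpoint of A_1A_2 = (3.5, -4), r² = 205/4 = 51.25.
Diameter = 2r = 2√(51.25) ≈ 14.318.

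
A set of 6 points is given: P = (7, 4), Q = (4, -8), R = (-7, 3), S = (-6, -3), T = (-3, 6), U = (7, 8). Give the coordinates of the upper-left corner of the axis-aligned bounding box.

(-7, 8)

x-range [-7, 7], y-range [-8, 8].
The upper-left corner is (-7, 8).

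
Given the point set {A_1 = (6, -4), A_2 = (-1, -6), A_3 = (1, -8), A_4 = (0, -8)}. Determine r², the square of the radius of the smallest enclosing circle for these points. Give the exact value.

13.45703125

By Welzl's lemma the MEC is supported by two points (diametrically opposite) or three points (on a circumcircle).
The minimum enclosing circle is determined by three boundary points: A_1, A_2, A_4.
Their circumcentre is (2.625, -5.4375) with r² = 13.45703125.
The farthest remaining point A_3 is at distance² 9.20703125 ≤ 13.45703125.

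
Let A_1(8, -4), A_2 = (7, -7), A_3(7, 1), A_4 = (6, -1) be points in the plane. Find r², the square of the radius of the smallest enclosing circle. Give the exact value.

16

A smallest enclosing disk is always determined by at most three of the input points on its boundary.
The farthest pair is A_2–A_3 with squared distance 64. The circle on this segment as diameter has centre (7, -3) and r² = 64/4 = 16.
Check A_1: distance² to centre = 2 ≤ 16, so it lies inside.
All remaining points lie in this disk, and no smaller disk contains both endpoints, so this is the minimum enclosing circle.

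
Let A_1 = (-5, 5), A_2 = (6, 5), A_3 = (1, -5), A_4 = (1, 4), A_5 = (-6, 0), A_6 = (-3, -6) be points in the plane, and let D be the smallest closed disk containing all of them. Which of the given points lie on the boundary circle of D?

A_1, A_2, A_6

A smallest enclosing disk is always determined by at most three of the input points on its boundary.
The minimum enclosing circle is determined by three boundary points: A_1, A_2, A_6.
Their circumcentre is (0.5, 7/22) with r² = 12625/242.
The farthest remaining point A_5 is at distance² 10249/242 ≤ 12625/242.
The points at distance exactly r from the centre are A_1, A_2, A_6 — 3 points.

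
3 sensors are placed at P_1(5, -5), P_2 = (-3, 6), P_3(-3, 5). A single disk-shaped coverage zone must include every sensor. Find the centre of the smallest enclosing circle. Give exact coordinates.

Side lengths²: P_1P_2² = 185, P_1P_3² = 164, P_2P_3² = 1.
Since P_1P_2² = 185 ≥ 164 + 1 = 165, the angle opposite P_1P_2 is not acute, so the smallest enclosing circle has P_1P_2 as diameter.
Centre = midpoint of P_1P_2 = (1, 0.5), r² = 185/4 = 46.25.
Centre = (1, 0.5).

(1, 0.5)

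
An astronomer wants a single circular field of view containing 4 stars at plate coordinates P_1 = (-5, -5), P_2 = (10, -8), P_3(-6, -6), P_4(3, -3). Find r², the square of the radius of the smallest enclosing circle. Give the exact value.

A smallest enclosing disk is always determined by at most three of the input points on its boundary.
The farthest pair is P_2–P_3 with squared distance 260. The circle on this segment as diameter has centre (2, -7) and r² = 260/4 = 65.
Check P_1: distance² to centre = 53 ≤ 65, so it lies inside.
All remaining points lie in this disk, and no smaller disk contains both endpoints, so this is the minimum enclosing circle.

65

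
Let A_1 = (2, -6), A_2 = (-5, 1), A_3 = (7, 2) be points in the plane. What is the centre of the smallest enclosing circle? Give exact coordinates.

Side lengths²: A_1A_2² = 98, A_1A_3² = 89, A_2A_3² = 145.
Since A_2A_3² = 145 < 98 + 89 = 187, the triangle is acute, so the smallest enclosing circle is the circumcircle.
Circumcentre = (29/26, 3/26), r² = 12905/338.
Centre = (29/26, 3/26).

(29/26, 3/26)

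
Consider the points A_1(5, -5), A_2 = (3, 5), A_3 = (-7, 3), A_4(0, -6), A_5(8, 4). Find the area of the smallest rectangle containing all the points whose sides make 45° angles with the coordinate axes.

In coordinates u = x + y, v = x − y the rectangle is axis-aligned; the map (x,y)→(u,v) scales areas by 2.
u-values: 0, 8, -4, -6, 12; range = 12 − (-6) = 18.
v-values: 10, -2, -10, 6, 4; range = 10 − (-10) = 20.
Area = (18 × 20) / 2 = 180.

180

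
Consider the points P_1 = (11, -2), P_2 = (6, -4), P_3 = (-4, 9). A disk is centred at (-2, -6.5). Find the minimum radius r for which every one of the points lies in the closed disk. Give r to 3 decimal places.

15.628

The required radius is the distance from (-2, -6.5) to the farthest point.
Squared distances: 189.25, 70.25, 244.25.
Maximum is 244.25, attained at P_3.
r = √(244.25) ≈ 15.628.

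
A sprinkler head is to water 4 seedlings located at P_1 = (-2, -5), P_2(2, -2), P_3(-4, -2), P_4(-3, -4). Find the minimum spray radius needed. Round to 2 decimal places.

The minimum enclosing circle is determined by three boundary points: P_1, P_2, P_3.
Their circumcentre is (-1, -13/6) with r² = 325/36.
The farthest remaining point P_4 is at distance² 265/36 ≤ 325/36.
r = √(325/36) ≈ 3.00.

3.00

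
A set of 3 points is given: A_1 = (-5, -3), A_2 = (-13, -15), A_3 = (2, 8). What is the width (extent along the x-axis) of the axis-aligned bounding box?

max x = 2, min x = -13, so width = 15.

15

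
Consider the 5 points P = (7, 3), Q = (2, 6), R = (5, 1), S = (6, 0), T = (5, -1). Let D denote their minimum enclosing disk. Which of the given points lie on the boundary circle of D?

By Welzl's lemma the MEC is supported by two points (diametrically opposite) or three points (on a circumcircle).
The farthest pair is Q–T with squared distance 58. The circle on this segment as diameter has centre (3.5, 2.5) and r² = 58/4 = 14.5.
Check P: distance² to centre = 12.5 ≤ 14.5, so it lies inside.
All remaining points lie in this disk, and no smaller disk contains both endpoints, so this is the minimum enclosing circle.
The points at distance exactly r from the centre are Q, T — 2 points.

Q, T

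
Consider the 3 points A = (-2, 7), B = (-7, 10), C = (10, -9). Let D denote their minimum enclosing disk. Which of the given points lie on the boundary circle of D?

B, C

Side lengths²: AB² = 34, AC² = 400, BC² = 650.
Since BC² = 650 ≥ 400 + 34 = 434, the angle opposite BC is not acute, so the smallest enclosing circle has BC as diameter.
Centre = midpoint of BC = (1.5, 0.5), r² = 650/4 = 162.5.
The points at distance exactly r from the centre are B, C — 2 points.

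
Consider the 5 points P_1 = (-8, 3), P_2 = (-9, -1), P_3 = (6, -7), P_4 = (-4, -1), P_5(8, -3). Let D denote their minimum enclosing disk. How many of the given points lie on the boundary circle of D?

3

By Welzl's lemma the MEC is supported by two points (diametrically opposite) or three points (on a circumcircle).
The minimum enclosing circle is determined by three boundary points: P_1, P_3, P_5.
Their circumcentre is (-9/19, -24/19) with r² = 27010/361.
The farthest remaining point P_2 is at distance² 26269/361 ≤ 27010/361.
The points at distance exactly r from the centre are P_1, P_3, P_5 — 3 points.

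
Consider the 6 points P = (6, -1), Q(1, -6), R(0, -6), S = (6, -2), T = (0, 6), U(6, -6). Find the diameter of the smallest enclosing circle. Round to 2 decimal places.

A smallest enclosing disk is always determined by at most three of the input points on its boundary.
The farthest pair is T–U with squared distance 180. The circle on this segment as diameter has centre (3, 0) and r² = 180/4 = 45.
Check P: distance² to centre = 10 ≤ 45, so it lies inside.
All remaining points lie in this disk, and no smaller disk contains both endpoints, so this is the minimum enclosing circle.
Diameter = 2r = 2√45 ≈ 13.42.

13.42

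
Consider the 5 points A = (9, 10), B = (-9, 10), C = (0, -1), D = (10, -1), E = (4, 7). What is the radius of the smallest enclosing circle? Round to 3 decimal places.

10.977

The minimum enclosing circle of a finite set is fixed by two of the points (as a diameter) or three (as a circumcircle).
The farthest pair is B–D with squared distance 482. The circle on this segment as diameter has centre (0.5, 4.5) and r² = 482/4 = 120.5.
Check A: distance² to centre = 102.5 ≤ 120.5, so it lies inside.
All remaining points lie in this disk, and no smaller disk contains both endpoints, so this is the minimum enclosing circle.
r = √(120.5) ≈ 10.977.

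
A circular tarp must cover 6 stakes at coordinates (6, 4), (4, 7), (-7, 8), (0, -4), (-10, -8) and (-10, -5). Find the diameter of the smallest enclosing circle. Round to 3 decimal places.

The minimum enclosing circle of a finite set is fixed by two of the points (as a diameter) or three (as a circumcircle).
The farthest pair is (4, 7)–(-10, -8) with squared distance 421. The circle on this segment as diameter has centre (-3, -0.5) and r² = 421/4 = 105.25.
Check (6, 4): distance² to centre = 101.25 ≤ 105.25, so it lies inside.
All remaining points lie in this disk, and no smaller disk contains both endpoints, so this is the minimum enclosing circle.
Diameter = 2r = 2√(105.25) ≈ 20.518.

20.518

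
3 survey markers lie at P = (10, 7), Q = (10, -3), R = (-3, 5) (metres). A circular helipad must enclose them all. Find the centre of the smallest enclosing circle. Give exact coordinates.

(107/26, 2)

Side lengths²: PQ² = 100, PR² = 173, QR² = 233.
Since QR² = 233 < 173 + 100 = 273, the triangle is acute, so the smallest enclosing circle is the circumcircle.
Circumcentre = (107/26, 2), r² = 40309/676.
Centre = (107/26, 2).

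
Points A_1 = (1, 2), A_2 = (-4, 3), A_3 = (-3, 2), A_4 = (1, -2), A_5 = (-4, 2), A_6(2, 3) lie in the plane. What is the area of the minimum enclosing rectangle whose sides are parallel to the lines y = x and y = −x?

35

In coordinates u = x + y, v = x − y the rectangle is axis-aligned; the map (x,y)→(u,v) scales areas by 2.
u-values: 3, -1, -1, -1, -2, 5; range = 5 − (-2) = 7.
v-values: -1, -7, -5, 3, -6, -1; range = 3 − (-7) = 10.
Area = (7 × 10) / 2 = 35.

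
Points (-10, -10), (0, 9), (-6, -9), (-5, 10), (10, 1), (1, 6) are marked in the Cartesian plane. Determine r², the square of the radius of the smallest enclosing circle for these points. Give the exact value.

150569/1058

A smallest enclosing disk is always determined by at most three of the input points on its boundary.
The minimum enclosing circle is determined by three boundary points: (-10, -10), (-5, 10), (10, 1).
Their circumcentre is (-77/46, -67/46) with r² = 150569/1058.
The farthest remaining point (0, 9) is at distance² 118645/1058 ≤ 150569/1058.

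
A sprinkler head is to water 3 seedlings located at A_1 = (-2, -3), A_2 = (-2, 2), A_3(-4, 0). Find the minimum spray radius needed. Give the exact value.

2.5

Side lengths²: A_1A_2² = 25, A_1A_3² = 13, A_2A_3² = 8.
Since A_1A_2² = 25 ≥ 13 + 8 = 21, the angle opposite A_1A_2 is not acute, so the smallest enclosing circle has A_1A_2 as diameter.
Centre = midpoint of A_1A_2 = (-2, -0.5), r² = 25/4 = 6.25.
r = √(6.25) = 2.5.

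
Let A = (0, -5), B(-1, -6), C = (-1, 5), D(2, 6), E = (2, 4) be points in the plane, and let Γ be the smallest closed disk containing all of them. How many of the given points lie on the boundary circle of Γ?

A smallest enclosing disk is always determined by at most three of the input points on its boundary.
The farthest pair is B–D with squared distance 153. The circle on this segment as diameter has centre (0.5, 0) and r² = 153/4 = 38.25.
Check A: distance² to centre = 25.25 ≤ 38.25, so it lies inside.
All remaining points lie in this disk, and no smaller disk contains both endpoints, so this is the minimum enclosing circle.
The points at distance exactly r from the centre are B, D — 2 points.

2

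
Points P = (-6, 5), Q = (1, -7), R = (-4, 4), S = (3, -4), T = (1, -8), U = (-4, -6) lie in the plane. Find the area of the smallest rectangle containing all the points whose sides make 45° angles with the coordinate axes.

100

In coordinates u = x + y, v = x − y the rectangle is axis-aligned; the map (x,y)→(u,v) scales areas by 2.
u-values: -1, -6, 0, -1, -7, -10; range = 0 − (-10) = 10.
v-values: -11, 8, -8, 7, 9, 2; range = 9 − (-11) = 20.
Area = (10 × 20) / 2 = 100.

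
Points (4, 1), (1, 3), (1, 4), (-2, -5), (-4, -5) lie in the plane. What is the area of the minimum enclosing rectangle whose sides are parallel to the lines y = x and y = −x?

In coordinates u = x + y, v = x − y the rectangle is axis-aligned; the map (x,y)→(u,v) scales areas by 2.
u-values: 5, 4, 5, -7, -9; range = 5 − (-9) = 14.
v-values: 3, -2, -3, 3, 1; range = 3 − (-3) = 6.
Area = (14 × 6) / 2 = 42.

42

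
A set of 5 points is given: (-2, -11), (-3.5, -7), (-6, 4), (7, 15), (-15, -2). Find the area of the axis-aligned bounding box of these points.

572

x ranges over [-15, 7], width 22.
y ranges over [-11, 15], height 26.
Area = 22 × 26 = 572.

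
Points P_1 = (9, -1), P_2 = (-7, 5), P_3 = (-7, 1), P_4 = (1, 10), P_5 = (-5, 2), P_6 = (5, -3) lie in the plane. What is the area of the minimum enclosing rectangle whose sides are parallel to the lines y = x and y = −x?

In coordinates u = x + y, v = x − y the rectangle is axis-aligned; the map (x,y)→(u,v) scales areas by 2.
u-values: 8, -2, -6, 11, -3, 2; range = 11 − (-6) = 17.
v-values: 10, -12, -8, -9, -7, 8; range = 10 − (-12) = 22.
Area = (17 × 22) / 2 = 187.

187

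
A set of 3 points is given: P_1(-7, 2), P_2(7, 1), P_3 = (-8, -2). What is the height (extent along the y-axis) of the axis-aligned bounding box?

4

max y = 2, min y = -2, so height = 4.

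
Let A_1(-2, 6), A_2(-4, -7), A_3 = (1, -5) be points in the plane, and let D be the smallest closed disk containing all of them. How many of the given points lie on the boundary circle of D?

2

Side lengths²: A_1A_2² = 173, A_1A_3² = 130, A_2A_3² = 29.
Since A_1A_2² = 173 ≥ 130 + 29 = 159, the angle opposite A_1A_2 is not acute, so the smallest enclosing circle has A_1A_2 as diameter.
Centre = midpoint of A_1A_2 = (-3, -0.5), r² = 173/4 = 43.25.
The points at distance exactly r from the centre are A_1, A_2 — 2 points.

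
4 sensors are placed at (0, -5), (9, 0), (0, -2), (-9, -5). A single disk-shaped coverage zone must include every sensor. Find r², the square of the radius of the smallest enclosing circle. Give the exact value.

87.25

The farthest pair is (9, 0)–(-9, -5) with squared distance 349. The circle on this segment as diameter has centre (0, -2.5) and r² = 349/4 = 87.25.
Check (0, -5): distance² to centre = 6.25 ≤ 87.25, so it lies inside.
All remaining points lie in this disk, and no smaller disk contains both endpoints, so this is the minimum enclosing circle.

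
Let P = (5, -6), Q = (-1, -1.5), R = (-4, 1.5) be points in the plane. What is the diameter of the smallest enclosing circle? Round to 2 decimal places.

Side lengths²: PQ² = 56.25, PR² = 137.25, QR² = 18.
Since PR² = 137.25 ≥ 56.25 + 18 = 74.25, the angle opposite PR is not acute, so the smallest enclosing circle has PR as diameter.
Centre = midpoint of PR = (0.5, -2.25), r² = 137.25/4 = 34.3125.
Diameter = 2r = 2√(34.3125) ≈ 11.72.

11.72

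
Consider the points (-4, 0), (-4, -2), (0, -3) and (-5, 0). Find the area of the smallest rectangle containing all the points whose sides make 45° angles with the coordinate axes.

In coordinates u = x + y, v = x − y the rectangle is axis-aligned; the map (x,y)→(u,v) scales areas by 2.
u-values: -4, -6, -3, -5; range = -3 − (-6) = 3.
v-values: -4, -2, 3, -5; range = 3 − (-5) = 8.
Area = (3 × 8) / 2 = 12.

12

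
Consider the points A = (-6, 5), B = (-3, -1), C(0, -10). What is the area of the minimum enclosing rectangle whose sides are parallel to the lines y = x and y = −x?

In coordinates u = x + y, v = x − y the rectangle is axis-aligned; the map (x,y)→(u,v) scales areas by 2.
u-values: -1, -4, -10; range = -1 − (-10) = 9.
v-values: -11, -2, 10; range = 10 − (-11) = 21.
Area = (9 × 21) / 2 = 94.5.

94.5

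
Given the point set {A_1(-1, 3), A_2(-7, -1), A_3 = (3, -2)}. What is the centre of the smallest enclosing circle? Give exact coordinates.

Side lengths²: A_1A_2² = 52, A_1A_3² = 41, A_2A_3² = 101.
Since A_2A_3² = 101 ≥ 52 + 41 = 93, the angle opposite A_2A_3 is not acute, so the smallest enclosing circle has A_2A_3 as diameter.
Centre = midpoint of A_2A_3 = (-2, -1.5), r² = 101/4 = 25.25.
Centre = (-2, -1.5).

(-2, -1.5)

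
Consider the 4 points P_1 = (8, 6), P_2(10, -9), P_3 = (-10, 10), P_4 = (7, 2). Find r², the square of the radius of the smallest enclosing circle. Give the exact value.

The farthest pair is P_2–P_3 with squared distance 761. The circle on this segment as diameter has centre (0, 0.5) and r² = 761/4 = 190.25.
Check P_1: distance² to centre = 94.25 ≤ 190.25, so it lies inside.
All remaining points lie in this disk, and no smaller disk contains both endpoints, so this is the minimum enclosing circle.

190.25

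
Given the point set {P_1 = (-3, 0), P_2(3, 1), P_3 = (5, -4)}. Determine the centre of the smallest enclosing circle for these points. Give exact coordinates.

Side lengths²: P_1P_2² = 37, P_1P_3² = 80, P_2P_3² = 29.
Since P_1P_3² = 80 ≥ 37 + 29 = 66, the angle opposite P_1P_3 is not acute, so the smallest enclosing circle has P_1P_3 as diameter.
Centre = midpoint of P_1P_3 = (1, -2), r² = 80/4 = 20.
Centre = (1, -2).

(1, -2)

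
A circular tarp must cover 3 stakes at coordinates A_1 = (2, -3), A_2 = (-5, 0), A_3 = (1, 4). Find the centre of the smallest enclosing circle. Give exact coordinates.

(-18/23, 4/23)

Side lengths²: A_1A_2² = 58, A_1A_3² = 50, A_2A_3² = 52.
Since A_1A_2² = 58 < 52 + 50 = 102, the triangle is acute, so the smallest enclosing circle is the circumcircle.
Circumcentre = (-18/23, 4/23), r² = 9425/529.
Centre = (-18/23, 4/23).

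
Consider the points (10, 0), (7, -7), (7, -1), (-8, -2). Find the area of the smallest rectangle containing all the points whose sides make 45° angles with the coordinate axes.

In coordinates u = x + y, v = x − y the rectangle is axis-aligned; the map (x,y)→(u,v) scales areas by 2.
u-values: 10, 0, 6, -10; range = 10 − (-10) = 20.
v-values: 10, 14, 8, -6; range = 14 − (-6) = 20.
Area = (20 × 20) / 2 = 200.

200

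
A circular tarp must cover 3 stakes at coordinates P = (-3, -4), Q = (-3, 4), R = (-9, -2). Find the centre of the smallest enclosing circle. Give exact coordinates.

Side lengths²: PQ² = 64, PR² = 40, QR² = 72.
Since QR² = 72 < 64 + 40 = 104, the triangle is acute, so the smallest enclosing circle is the circumcircle.
Circumcentre = (-5, 0), r² = 20.
Centre = (-5, 0).

(-5, 0)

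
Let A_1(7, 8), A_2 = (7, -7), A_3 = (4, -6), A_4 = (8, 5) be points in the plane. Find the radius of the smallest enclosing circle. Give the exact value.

7.5

A smallest enclosing disk is always determined by at most three of the input points on its boundary.
The farthest pair is A_1–A_2 with squared distance 225. The circle on this segment as diameter has centre (7, 0.5) and r² = 225/4 = 56.25.
Check A_3: distance² to centre = 51.25 ≤ 56.25, so it lies inside.
All remaining points lie in this disk, and no smaller disk contains both endpoints, so this is the minimum enclosing circle.
r = √(56.25) = 7.5.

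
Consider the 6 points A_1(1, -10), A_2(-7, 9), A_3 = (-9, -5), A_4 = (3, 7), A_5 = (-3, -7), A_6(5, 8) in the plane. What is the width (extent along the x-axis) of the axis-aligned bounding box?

14

max x = 5, min x = -9, so width = 14.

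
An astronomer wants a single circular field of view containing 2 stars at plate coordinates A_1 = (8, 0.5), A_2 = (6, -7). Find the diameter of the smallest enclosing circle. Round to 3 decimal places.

The smallest circle enclosing two points has them as diameter endpoints.
Centre = midpoint = (7, -3.25); r² = |A_1A_2|²/4 = 60.25/4 = 15.0625.
Diameter = 2r = 2√(15.0625) ≈ 7.762.

7.762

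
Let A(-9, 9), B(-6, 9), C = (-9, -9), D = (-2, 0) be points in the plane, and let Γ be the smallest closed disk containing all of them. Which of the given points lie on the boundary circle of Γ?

A, B, C

By Welzl's lemma the MEC is supported by two points (diametrically opposite) or three points (on a circumcircle).
The farthest pair is B–C with squared distance 333. The circle on this segment as diameter has centre (-7.5, 0) and r² = 333/4 = 83.25.
Check A: distance² to centre = 83.25 ≤ 83.25, so it lies inside.
All remaining points lie in this disk, and no smaller disk contains both endpoints, so this is the minimum enclosing circle.
The points at distance exactly r from the centre are A, B, C — 3 points.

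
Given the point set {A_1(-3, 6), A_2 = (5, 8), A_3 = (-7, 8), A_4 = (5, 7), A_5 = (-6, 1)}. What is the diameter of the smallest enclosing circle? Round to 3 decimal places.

The minimum enclosing circle of a finite set is fixed by two of the points (as a diameter) or three (as a circumcircle).
The minimum enclosing circle is determined by three boundary points: A_2, A_3, A_5.
Their circumcentre is (-1, 37/7) with r² = 2125/49.
The farthest remaining point A_4 is at distance² 1908/49 ≤ 2125/49.
Diameter = 2r = 2√(2125/49) ≈ 13.171.

13.171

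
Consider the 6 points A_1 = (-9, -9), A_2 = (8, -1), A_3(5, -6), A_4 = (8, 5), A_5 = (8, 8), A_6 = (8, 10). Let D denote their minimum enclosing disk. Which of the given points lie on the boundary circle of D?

By Welzl's lemma the MEC is supported by two points (diametrically opposite) or three points (on a circumcircle).
The farthest pair is A_1–A_6 with squared distance 650. The circle on this segment as diameter has centre (-0.5, 0.5) and r² = 650/4 = 162.5.
Check A_2: distance² to centre = 74.5 ≤ 162.5, so it lies inside.
All remaining points lie in this disk, and no smaller disk contains both endpoints, so this is the minimum enclosing circle.
The points at distance exactly r from the centre are A_1, A_6 — 2 points.

A_1, A_6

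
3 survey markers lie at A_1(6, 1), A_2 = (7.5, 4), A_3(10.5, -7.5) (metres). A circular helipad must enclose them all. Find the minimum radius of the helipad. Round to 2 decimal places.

Side lengths²: A_1A_2² = 11.25, A_1A_3² = 92.5, A_2A_3² = 141.25.
Since A_2A_3² = 141.25 ≥ 92.5 + 11.25 = 103.75, the angle opposite A_2A_3 is not acute, so the smallest enclosing circle has A_2A_3 as diameter.
Centre = midpoint of A_2A_3 = (9, -1.75), r² = 141.25/4 = 35.3125.
r = √(35.3125) ≈ 5.94.

5.94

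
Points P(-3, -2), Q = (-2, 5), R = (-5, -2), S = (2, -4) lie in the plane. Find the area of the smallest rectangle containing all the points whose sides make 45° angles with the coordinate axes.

In coordinates u = x + y, v = x − y the rectangle is axis-aligned; the map (x,y)→(u,v) scales areas by 2.
u-values: -5, 3, -7, -2; range = 3 − (-7) = 10.
v-values: -1, -7, -3, 6; range = 6 − (-7) = 13.
Area = (10 × 13) / 2 = 65.

65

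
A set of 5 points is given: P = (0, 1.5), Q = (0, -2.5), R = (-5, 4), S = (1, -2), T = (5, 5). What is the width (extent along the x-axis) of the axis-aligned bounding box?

10

max x = 5, min x = -5, so width = 10.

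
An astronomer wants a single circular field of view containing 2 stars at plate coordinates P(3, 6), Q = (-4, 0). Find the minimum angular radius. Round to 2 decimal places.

The smallest circle enclosing two points has them as diameter endpoints.
Centre = midpoint = (-0.5, 3); r² = |PQ|²/4 = 85/4 = 21.25.
r = √(21.25) ≈ 4.61.

4.61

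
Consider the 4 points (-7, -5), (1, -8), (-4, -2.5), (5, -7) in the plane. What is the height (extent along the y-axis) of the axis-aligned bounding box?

5.5

max y = -2.5, min y = -8, so height = 5.5.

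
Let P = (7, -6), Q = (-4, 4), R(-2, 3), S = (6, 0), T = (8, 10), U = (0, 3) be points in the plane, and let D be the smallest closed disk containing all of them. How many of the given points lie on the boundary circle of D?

3

By Welzl's lemma the MEC is supported by two points (diametrically opposite) or three points (on a circumcircle).
The minimum enclosing circle is determined by three boundary points: P, Q, T.
Their circumcentre is (273/62, 68/31) with r² = 283985/3844.
The farthest remaining point R is at distance² 160109/3844 ≤ 283985/3844.
The points at distance exactly r from the centre are P, Q, T — 3 points.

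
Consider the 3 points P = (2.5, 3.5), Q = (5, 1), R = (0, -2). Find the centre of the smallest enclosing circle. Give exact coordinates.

Side lengths²: PQ² = 12.5, PR² = 36.5, QR² = 34.
Since PR² = 36.5 < 34 + 12.5 = 46.5, the triangle is acute, so the smallest enclosing circle is the circumcircle.
Circumcentre = (1.9375, 0.4375), r² = 9.6953125.
Centre = (1.9375, 0.4375).

(1.9375, 0.4375)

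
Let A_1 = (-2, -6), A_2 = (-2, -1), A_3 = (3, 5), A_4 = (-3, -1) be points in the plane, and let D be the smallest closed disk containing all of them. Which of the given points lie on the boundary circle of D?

A_1, A_3

The farthest pair is A_1–A_3 with squared distance 146. The circle on this segment as diameter has centre (0.5, -0.5) and r² = 146/4 = 36.5.
Check A_2: distance² to centre = 6.5 ≤ 36.5, so it lies inside.
All remaining points lie in this disk, and no smaller disk contains both endpoints, so this is the minimum enclosing circle.
The points at distance exactly r from the centre are A_1, A_3 — 2 points.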